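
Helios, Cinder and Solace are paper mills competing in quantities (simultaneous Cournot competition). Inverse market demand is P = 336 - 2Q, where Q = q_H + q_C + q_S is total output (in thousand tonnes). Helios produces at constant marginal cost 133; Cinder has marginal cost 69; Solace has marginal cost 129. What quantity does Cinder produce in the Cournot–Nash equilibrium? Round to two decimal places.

48.88

Helios's profit: π_H = (336 - 2Q)q_H - (133q_H). Setting ∂π_H/∂q_H = 0: 203 - 4q_H - 2(q_C + q_S) = 0.
Cinder's first-order condition: 267 - 4q_C - 2(q_H + q_S) = 0.
Solace's profit: π_S = (336 - 2Q)q_S - (129q_S). Setting ∂π_S/∂q_S = 0: 207 - 4q_S - 2(q_H + q_C) = 0.
Adding the 3 first-order conditions: 677 − 8Q = 0, so Q = 677/8.
Back-substituting: q_H = (203 − 677/4)/2 = 135/8, q_C = (267 − 677/4)/2 = 391/8, q_S = (207 − 677/4)/2 = 151/8.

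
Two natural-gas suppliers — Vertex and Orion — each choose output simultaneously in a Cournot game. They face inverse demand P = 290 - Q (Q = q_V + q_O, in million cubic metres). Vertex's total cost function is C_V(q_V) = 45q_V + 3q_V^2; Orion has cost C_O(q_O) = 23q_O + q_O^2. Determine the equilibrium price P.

Vertex's profit: π_V = (290 - Q)q_V - (45q_V + 3q_V²). Setting ∂π_V/∂q_V = 0: 245 - 8q_V - (q_O) = 0.
Orion's first-order condition: 267 - 4q_O - (q_V) = 0.
Rearranging gives the reaction functions q_V = (245 - q_O)/8 and q_O = (267 - q_V)/4.
Substituting one into the other gives q_V = 23 and q_O = 61.
Total output Q = 84, so price P = 290 - 84 = 206.

206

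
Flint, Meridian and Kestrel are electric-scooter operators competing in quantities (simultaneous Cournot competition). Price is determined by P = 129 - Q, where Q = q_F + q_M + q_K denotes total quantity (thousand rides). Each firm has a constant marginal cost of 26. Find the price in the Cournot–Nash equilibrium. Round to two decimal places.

51.75

A representative firm's profit is π_i = q_i(129 - Q) - 26q_i.
First-order condition (treating rivals' output as given): 103 - 2q_i - Σ_{j≠i} q_j = 0.
With identical firms every q_j equals q_i, so Σ_{j≠i} q_j = 2q_i and 103 = 4q_i, giving q_i = 103/4.
Total output Q = 309/4, so price P = 129 - 309/4 = 207/4.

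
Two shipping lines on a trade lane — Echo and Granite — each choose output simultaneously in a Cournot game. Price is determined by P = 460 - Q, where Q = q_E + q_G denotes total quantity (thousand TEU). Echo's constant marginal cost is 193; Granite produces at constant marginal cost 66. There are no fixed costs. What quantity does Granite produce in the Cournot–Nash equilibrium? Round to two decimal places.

173.67

Echo's profit: π_E = (460 - Q)q_E - (193q_E). Setting ∂π_E/∂q_E = 0: 267 - 2q_E - (q_G) = 0.
Granite's first-order condition: 394 - 2q_G - (q_E) = 0.
Rearranging gives the reaction functions q_E = (267 - q_G)/2 and q_G = (394 - q_E)/2.
Solving the pair: q_E = 140/3, q_G = 521/3.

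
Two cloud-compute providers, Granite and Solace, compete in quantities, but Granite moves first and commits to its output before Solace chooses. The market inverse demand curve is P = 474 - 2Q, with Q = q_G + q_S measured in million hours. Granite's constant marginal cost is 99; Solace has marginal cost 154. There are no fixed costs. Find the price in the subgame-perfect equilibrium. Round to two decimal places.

The follower Solace best-responds to any q_G: π_S = (474 - 2Q)q_S - 154q_S.
∂π_S/∂q_S = 320 - 2q_G - 4q_S = 0 gives the reaction function q_S = (320 - 2q_G)/4.
The leader anticipates this reaction. Substituting into P = 474 - 2Q gives P = 314 - q_G, so π_G = (314 - q_G)q_G - 99q_G.
The leader's first-order condition 215 - 2q_G = 0 yields q_G = 215/2.
Then q_S = (320 - 2·(215/2))/4 = 105/4.
Total output Q = 535/4, so price P = 474 - 2·(535/4) = 413/2.

206.50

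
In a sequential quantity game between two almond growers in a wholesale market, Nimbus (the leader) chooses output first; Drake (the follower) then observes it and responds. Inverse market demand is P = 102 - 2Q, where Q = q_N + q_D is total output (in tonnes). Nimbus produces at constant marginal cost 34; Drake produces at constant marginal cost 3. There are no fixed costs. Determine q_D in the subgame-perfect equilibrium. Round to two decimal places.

Solve by backward induction. Given q_N, the follower Drake maximises π_D = (102 - 2q_N - 2q_D)q_D - 3q_D.
Follower FOC: 99 - 2q_N - 4q_D = 0, so q_D(q_N) = (99 - 2q_N)/4.
The leader anticipates this reaction. Substituting into P = 102 - 2Q gives P = 105/2 - q_N, so π_N = (105/2 - q_N)q_N - 34q_N.
Maximising: ∂π_N/∂q_N = 37/2 - 2q_N = 0, giving q_N = 37/4.
Then q_D = (99 - 2·(37/4))/4 = 161/8.

20.13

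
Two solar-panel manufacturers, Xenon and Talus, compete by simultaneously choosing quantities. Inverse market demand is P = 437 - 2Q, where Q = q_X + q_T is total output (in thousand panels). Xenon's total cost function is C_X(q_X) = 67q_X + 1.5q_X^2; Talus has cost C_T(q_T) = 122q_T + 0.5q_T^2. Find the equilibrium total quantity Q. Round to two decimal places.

86.61

Xenon's profit: π_X = (437 - 2Q)q_X - (67q_X + (3/2)q_X²). Setting ∂π_X/∂q_X = 0: 370 - 7q_X - 2(q_T) = 0.
Talus's first-order condition: 315 - 5q_T - 2(q_X) = 0.
So q_X = (370 - 2q_T)/7 and q_T = (315 - 2q_X)/5.
Substituting one into the other gives q_X = 1220/31 and q_T = 1465/31.
Total output Q = 1220/31 + 1465/31 = 86.6129.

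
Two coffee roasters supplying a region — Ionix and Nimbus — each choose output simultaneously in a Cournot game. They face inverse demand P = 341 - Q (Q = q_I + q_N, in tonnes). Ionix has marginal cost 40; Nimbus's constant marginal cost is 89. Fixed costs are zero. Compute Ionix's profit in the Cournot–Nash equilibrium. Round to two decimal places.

Ionix's profit: π_I = (341 - Q)q_I - (40q_I). Setting ∂π_I/∂q_I = 0: 301 - 2q_I - (q_N) = 0.
Nimbus's profit: π_N = (341 - Q)q_N - (89q_N). Setting ∂π_N/∂q_N = 0: 252 - 2q_N - (q_I) = 0.
Rearranging gives the reaction functions q_I = (301 - q_N)/2 and q_N = (252 - q_I)/2.
Solving the pair: q_I = 350/3, q_N = 203/3.
Price P = 341 - 553/3 = 470/3.
Ionix's profit: (470/3 - 40)·(350/3) = 13611.1111.

13611.11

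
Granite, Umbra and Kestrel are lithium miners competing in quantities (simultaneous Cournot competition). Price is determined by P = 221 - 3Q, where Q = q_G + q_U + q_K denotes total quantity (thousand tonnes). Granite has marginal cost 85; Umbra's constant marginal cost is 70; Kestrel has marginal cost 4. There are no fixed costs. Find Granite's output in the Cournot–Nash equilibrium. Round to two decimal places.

Granite's profit: π_G = (221 - 3Q)q_G - (85q_G). Setting ∂π_G/∂q_G = 0: 136 - 6q_G - 3(q_U + q_K) = 0.
Umbra's profit: π_U = (221 - 3Q)q_U - (70q_U). Setting ∂π_U/∂q_U = 0: 151 - 6q_U - 3(q_G + q_K) = 0.
Kestrel's first-order condition: 217 - 6q_K - 3(q_G + q_U) = 0.
Summing all 3 equations gives 504 − 12Q = 0, hence Q = 42.
Back-substituting: q_G = (136 − 126)/3 = 10/3, q_U = (151 − 126)/3 = 25/3, q_K = (217 − 126)/3 = 91/3.

3.33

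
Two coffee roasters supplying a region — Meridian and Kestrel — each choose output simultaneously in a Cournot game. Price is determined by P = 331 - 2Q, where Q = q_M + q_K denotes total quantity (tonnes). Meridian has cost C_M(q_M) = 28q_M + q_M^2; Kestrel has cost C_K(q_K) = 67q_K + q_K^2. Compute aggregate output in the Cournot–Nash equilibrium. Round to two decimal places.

Meridian's profit: π_M = (331 - 2Q)q_M - (28q_M + q_M²). Setting ∂π_M/∂q_M = 0: 303 - 6q_M - 2(q_K) = 0.
Kestrel's first-order condition: 264 - 6q_K - 2(q_M) = 0.
So q_M = (303 - 2q_K)/6 and q_K = (264 - 2q_M)/6.
Substituting one into the other gives q_M = 645/16 and q_K = 489/16.
Total output Q = 645/16 + 489/16 = 567/8.

70.88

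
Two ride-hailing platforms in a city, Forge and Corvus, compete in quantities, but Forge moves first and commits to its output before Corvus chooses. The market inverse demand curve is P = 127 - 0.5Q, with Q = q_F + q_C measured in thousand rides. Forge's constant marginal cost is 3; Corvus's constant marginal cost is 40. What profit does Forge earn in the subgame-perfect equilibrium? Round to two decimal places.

The follower Corvus best-responds to any q_F: π_C = (127 - 0.5Q)q_C - 40q_C.
∂π_C/∂q_C = 87 - (1/2)q_F - q_C = 0 gives the reaction function q_C = (87 - (1/2)q_F).
Forge substitutes q_C(q_F) into its own profit: π_F = q_F(127 - (1/2)q_F - (87 - (1/2)q_F)/2) - 3q_F = (167/2 - (1/4)q_F)q_F - 3q_F.
Leader FOC: 161/2 - (1/2)q_F = 0, so q_F = 161.
Then q_C = (87 - (1/2)·161) = 13/2.
Price P = 127 - (1/2)·(335/2) = 173/4.
Forge's profit: (173/4 - 3)·161 = 6480.2500.

6480.25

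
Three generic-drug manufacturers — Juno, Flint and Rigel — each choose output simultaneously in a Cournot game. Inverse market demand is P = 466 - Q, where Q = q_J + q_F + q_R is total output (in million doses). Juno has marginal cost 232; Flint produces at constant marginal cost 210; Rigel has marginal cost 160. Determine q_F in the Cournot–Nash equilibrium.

57

Juno's profit: π_J = (466 - Q)q_J - (232q_J). Setting ∂π_J/∂q_J = 0: 234 - 2q_J - (q_F + q_R) = 0.
Flint's first-order condition: 256 - 2q_F - (q_J + q_R) = 0.
Rigel's profit: π_R = (466 - Q)q_R - (160q_R). Setting ∂π_R/∂q_R = 0: 306 - 2q_R - (q_J + q_F) = 0.
Summing all 3 equations gives 796 − 4Q = 0, hence Q = 199.
Back-substituting: q_J = (234 − 199) = 35, q_F = (256 − 199) = 57, q_R = (306 − 199) = 107.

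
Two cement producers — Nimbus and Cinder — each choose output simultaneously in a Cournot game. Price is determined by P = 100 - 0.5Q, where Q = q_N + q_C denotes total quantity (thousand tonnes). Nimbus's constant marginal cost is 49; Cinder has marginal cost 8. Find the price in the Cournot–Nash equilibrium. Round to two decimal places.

52.33

Nimbus's profit: π_N = (100 - 0.5Q)q_N - (49q_N). Setting ∂π_N/∂q_N = 0: 51 - q_N - (1/2)(q_C) = 0.
Cinder's profit: π_C = (100 - 0.5Q)q_C - (8q_C). Setting ∂π_C/∂q_C = 0: 92 - q_C - (1/2)(q_N) = 0.
Best responses: q_N = (51 - (1/2)q_C), q_C = (92 - (1/2)q_N).
Solving the pair: q_N = 20/3, q_C = 266/3.
Total output Q = 286/3, so price P = 100 - (1/2)·(286/3) = 157/3.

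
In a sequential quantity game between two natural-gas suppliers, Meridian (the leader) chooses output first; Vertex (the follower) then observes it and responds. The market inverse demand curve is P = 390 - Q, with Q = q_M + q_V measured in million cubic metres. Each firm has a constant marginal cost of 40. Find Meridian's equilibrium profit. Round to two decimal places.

15312.50

The follower Vertex best-responds to any q_M: π_V = (390 - Q)q_V - 40q_V.
∂π_V/∂q_V = 350 - q_M - 2q_V = 0 gives the reaction function q_V = (350 - q_M)/2.
Meridian substitutes q_V(q_M) into its own profit: π_M = q_M(390 - q_M - (350 - q_M)/2) - 40q_M = (215 - (1/2)q_M)q_M - 40q_M.
Maximising: ∂π_M/∂q_M = 175 - q_M = 0, giving q_M = 175.
Then q_V = (350 - 175)/2 = 175/2.
Price P = 390 - 525/2 = 255/2.
Meridian's profit: (255/2 - 40)·175 = 15312.5000.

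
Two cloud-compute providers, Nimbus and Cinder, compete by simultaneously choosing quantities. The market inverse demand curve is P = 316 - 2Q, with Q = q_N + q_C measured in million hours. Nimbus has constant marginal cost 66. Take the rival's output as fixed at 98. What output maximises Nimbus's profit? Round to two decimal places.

With the rival's output fixed at 98, Nimbus's profit is π_N = (316 - 2·98 - 2q_N)q_N - (66q_N) = (120 - 2q_N)q_N - (66q_N).
∂π_N/∂q_N = 54 - 4q_N = 0, so q_N = 27/2.

13.50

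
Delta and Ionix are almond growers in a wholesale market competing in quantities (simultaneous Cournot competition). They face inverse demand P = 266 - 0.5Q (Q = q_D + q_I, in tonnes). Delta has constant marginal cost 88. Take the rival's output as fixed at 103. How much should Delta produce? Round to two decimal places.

126.50

With the rival's output fixed at 103, Delta's profit is π_D = (266 - (1/2)·103 - (1/2)q_D)q_D - (88q_D) = (429/2 - (1/2)q_D)q_D - (88q_D).
∂π_D/∂q_D = 253/2 - q_D = 0, so q_D = 253/2.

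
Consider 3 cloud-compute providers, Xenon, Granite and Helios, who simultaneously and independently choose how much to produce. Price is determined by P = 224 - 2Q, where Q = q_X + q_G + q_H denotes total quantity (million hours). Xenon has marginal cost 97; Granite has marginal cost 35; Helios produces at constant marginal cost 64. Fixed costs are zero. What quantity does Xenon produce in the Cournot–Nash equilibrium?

4

Xenon's profit: π_X = (224 - 2Q)q_X - (97q_X). Setting ∂π_X/∂q_X = 0: 127 - 4q_X - 2(q_G + q_H) = 0.
Granite's profit: π_G = (224 - 2Q)q_G - (35q_G). Setting ∂π_G/∂q_G = 0: 189 - 4q_G - 2(q_X + q_H) = 0.
Helios's profit: π_H = (224 - 2Q)q_H - (64q_H). Setting ∂π_H/∂q_H = 0: 160 - 4q_H - 2(q_X + q_G) = 0.
Adding the 3 first-order conditions: 476 − 8Q = 0, so Q = 119/2.
Back-substituting: q_X = (127 − 119)/2 = 4, q_G = (189 − 119)/2 = 35, q_H = (160 − 119)/2 = 41/2.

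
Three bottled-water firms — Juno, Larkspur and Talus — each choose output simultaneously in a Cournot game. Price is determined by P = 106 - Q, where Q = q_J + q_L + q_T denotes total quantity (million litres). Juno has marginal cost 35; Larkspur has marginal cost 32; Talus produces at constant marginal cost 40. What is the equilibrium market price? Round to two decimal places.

Juno's profit: π_J = (106 - Q)q_J - (35q_J). Setting ∂π_J/∂q_J = 0: 71 - 2q_J - (q_L + q_T) = 0.
Larkspur's first-order condition: 74 - 2q_L - (q_J + q_T) = 0.
Talus's first-order condition: 66 - 2q_T - (q_J + q_L) = 0.
Adding the 3 first-order conditions: 211 − 4Q = 0, so Q = 211/4.
Back-substituting: q_J = (71 − 211/4) = 73/4, q_L = (74 − 211/4) = 85/4, q_T = (66 − 211/4) = 53/4.
Total output Q = 211/4, so price P = 106 - 211/4 = 213/4.

53.25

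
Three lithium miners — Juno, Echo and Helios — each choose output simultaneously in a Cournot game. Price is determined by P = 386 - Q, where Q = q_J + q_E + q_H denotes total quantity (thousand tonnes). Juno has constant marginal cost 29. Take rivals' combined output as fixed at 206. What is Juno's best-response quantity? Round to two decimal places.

75.50

With rivals' combined output fixed at 206, Juno's profit is π_J = (386 - 206 - q_J)q_J - (29q_J) = (180 - q_J)q_J - (29q_J).
∂π_J/∂q_J = 151 - 2q_J = 0, so q_J = 151/2.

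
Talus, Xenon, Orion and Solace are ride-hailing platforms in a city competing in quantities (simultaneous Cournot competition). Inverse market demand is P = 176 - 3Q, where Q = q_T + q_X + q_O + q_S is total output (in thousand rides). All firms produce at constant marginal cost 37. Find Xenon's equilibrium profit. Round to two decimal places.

257.61

Each firm earns π_i = (176 - 3Q)q_i - 37q_i.
Setting ∂π_i/∂q_i = 0 with rivals' quantities fixed: 139 - 6q_i - 3·Σ_{j≠i} q_j = 0.
With identical firms every q_j equals q_i, so Σ_{j≠i} q_j = 3q_i and 139 = 15q_i, giving q_i = 139/15.
Price P = 176 - 3·(556/15) = 324/5.
Xenon's profit: (324/5 - 37)·(139/15) = 257.6133.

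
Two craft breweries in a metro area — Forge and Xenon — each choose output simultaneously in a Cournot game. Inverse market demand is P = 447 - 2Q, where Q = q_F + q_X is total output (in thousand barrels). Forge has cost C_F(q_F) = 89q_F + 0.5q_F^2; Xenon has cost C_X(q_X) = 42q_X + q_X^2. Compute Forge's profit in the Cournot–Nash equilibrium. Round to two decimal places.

6620.72

Forge's profit: π_F = (447 - 2Q)q_F - (89q_F + (1/2)q_F²). Setting ∂π_F/∂q_F = 0: 358 - 5q_F - 2(q_X) = 0.
Xenon's profit: π_X = (447 - 2Q)q_X - (42q_X + q_X²). Setting ∂π_X/∂q_X = 0: 405 - 6q_X - 2(q_F) = 0.
Rearranging gives the reaction functions q_F = (358 - 2q_X)/5 and q_X = (405 - 2q_F)/6.
Solving the pair: q_F = 669/13, q_X = 1309/26.
Price P = 447 - 2·101.8077 = 243.3846.
Forge's profit: 243.3846·(669/13) - 89·(669/13) - (1/2)(669/13)² = 6620.7249.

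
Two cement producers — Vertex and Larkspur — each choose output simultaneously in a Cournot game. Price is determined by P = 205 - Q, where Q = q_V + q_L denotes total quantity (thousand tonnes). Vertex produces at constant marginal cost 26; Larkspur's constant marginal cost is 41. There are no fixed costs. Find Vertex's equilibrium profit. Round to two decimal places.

Vertex's profit: π_V = (205 - Q)q_V - (26q_V). Setting ∂π_V/∂q_V = 0: 179 - 2q_V - (q_L) = 0.
Larkspur's profit: π_L = (205 - Q)q_L - (41q_L). Setting ∂π_L/∂q_L = 0: 164 - 2q_L - (q_V) = 0.
Best responses: q_V = (179 - q_L)/2, q_L = (164 - q_V)/2.
Solving the pair: q_V = 194/3, q_L = 149/3.
Price P = 205 - 343/3 = 272/3.
Vertex's profit: (272/3 - 26)·(194/3) = 4181.7778.

4181.78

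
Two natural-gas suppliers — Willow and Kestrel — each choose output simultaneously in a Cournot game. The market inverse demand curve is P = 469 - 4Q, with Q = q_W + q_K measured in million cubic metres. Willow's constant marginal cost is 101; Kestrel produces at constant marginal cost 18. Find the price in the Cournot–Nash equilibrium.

Willow's profit: π_W = (469 - 4Q)q_W - (101q_W). Setting ∂π_W/∂q_W = 0: 368 - 8q_W - 4(q_K) = 0.
Kestrel's first-order condition: 451 - 8q_K - 4(q_W) = 0.
Rearranging gives the reaction functions q_W = (368 - 4q_K)/8 and q_K = (451 - 4q_W)/8.
Substituting one into the other gives q_W = 95/4 and q_K = 89/2.
Total output Q = 273/4, so price P = 469 - 4·(273/4) = 196.

196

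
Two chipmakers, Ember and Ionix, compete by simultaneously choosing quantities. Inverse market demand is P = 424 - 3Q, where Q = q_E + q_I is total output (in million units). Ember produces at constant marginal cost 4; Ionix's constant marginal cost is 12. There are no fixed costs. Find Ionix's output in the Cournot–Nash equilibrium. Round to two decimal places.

44.89

Ember's profit: π_E = (424 - 3Q)q_E - (4q_E). Setting ∂π_E/∂q_E = 0: 420 - 6q_E - 3(q_I) = 0.
Ionix's first-order condition: 412 - 6q_I - 3(q_E) = 0.
Best responses: q_E = (420 - 3q_I)/6, q_I = (412 - 3q_E)/6.
Substituting one into the other gives q_E = 428/9 and q_I = 404/9.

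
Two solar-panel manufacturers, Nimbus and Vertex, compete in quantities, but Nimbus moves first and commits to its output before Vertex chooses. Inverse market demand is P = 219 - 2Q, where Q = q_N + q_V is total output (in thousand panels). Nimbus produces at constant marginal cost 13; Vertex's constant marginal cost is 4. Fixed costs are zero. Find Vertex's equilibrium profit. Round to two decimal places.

Solve by backward induction. Given q_N, the follower Vertex maximises π_V = (219 - 2q_N - 2q_V)q_V - 4q_V.
Setting the follower's marginal profit to zero, 215 - 2q_N - 4q_V = 0, i.e. q_V = (215 - 2q_N)/4.
Nimbus substitutes q_V(q_N) into its own profit: π_N = q_N(219 - 2q_N - (215 - 2q_N)/2) - 13q_N = (223/2 - q_N)q_N - 13q_N.
The leader's first-order condition 197/2 - 2q_N = 0 yields q_N = 197/4.
Then q_V = (215 - 2·(197/4))/4 = 233/8.
Price P = 219 - 2·(627/8) = 249/4.
Vertex's profit: (249/4 - 4)·(233/8) = 1696.5313.

1696.53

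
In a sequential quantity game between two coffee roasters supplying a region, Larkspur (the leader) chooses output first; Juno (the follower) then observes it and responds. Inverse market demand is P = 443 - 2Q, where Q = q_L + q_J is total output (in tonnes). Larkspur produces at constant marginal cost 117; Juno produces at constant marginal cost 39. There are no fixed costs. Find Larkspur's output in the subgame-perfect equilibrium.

The follower Juno best-responds to any q_L: π_J = (443 - 2Q)q_J - 39q_J.
∂π_J/∂q_J = 404 - 2q_L - 4q_J = 0 gives the reaction function q_J = (404 - 2q_L)/4.
The leader anticipates this reaction. Substituting into P = 443 - 2Q gives P = 241 - q_L, so π_L = (241 - q_L)q_L - 117q_L.
Leader FOC: 124 - 2q_L = 0, so q_L = 62.
Then q_J = (404 - 2·62)/4 = 70.

62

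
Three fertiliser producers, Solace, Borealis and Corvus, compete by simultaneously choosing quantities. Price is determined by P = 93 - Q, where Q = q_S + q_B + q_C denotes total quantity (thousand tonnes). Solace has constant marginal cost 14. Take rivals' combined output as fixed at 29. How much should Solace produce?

With rivals' combined output fixed at 29, Solace's profit is π_S = (93 - 29 - q_S)q_S - (14q_S) = (64 - q_S)q_S - (14q_S).
∂π_S/∂q_S = 50 - 2q_S = 0, so q_S = 25.

25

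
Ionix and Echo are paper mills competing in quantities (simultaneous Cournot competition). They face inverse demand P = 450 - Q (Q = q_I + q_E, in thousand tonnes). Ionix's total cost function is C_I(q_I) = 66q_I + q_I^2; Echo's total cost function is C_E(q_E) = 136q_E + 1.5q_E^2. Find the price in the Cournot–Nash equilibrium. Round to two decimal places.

319.58

Ionix's profit: π_I = (450 - Q)q_I - (66q_I + q_I²). Setting ∂π_I/∂q_I = 0: 384 - 4q_I - (q_E) = 0.
Echo's first-order condition: 314 - 5q_E - (q_I) = 0.
Rearranging gives the reaction functions q_I = (384 - q_E)/4 and q_E = (314 - q_I)/5.
Solving the pair: q_I = 1606/19, q_E = 872/19.
Total output Q = 130.4211, so price P = 450 - 130.4211 = 319.5789.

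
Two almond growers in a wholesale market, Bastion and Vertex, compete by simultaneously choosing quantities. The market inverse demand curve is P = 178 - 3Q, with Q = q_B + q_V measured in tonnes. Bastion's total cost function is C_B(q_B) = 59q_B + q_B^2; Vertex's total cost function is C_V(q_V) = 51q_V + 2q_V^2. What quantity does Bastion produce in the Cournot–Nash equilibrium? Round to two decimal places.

11.39

Bastion's profit: π_B = (178 - 3Q)q_B - (59q_B + q_B²). Setting ∂π_B/∂q_B = 0: 119 - 8q_B - 3(q_V) = 0.
Vertex's first-order condition: 127 - 10q_V - 3(q_B) = 0.
Best responses: q_B = (119 - 3q_V)/8, q_V = (127 - 3q_B)/10.
Substituting one into the other gives q_B = 809/71 and q_V = 659/71.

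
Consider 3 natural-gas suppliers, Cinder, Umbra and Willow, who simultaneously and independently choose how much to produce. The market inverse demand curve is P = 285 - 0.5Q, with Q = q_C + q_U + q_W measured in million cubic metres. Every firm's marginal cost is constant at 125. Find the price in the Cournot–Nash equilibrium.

Each firm earns π_i = (285 - 0.5Q)q_i - 125q_i.
First-order condition (treating rivals' output as given): 160 - q_i - (1/2)·Σ_{j≠i} q_j = 0.
With identical firms every q_j equals q_i, so Σ_{j≠i} q_j = 2q_i and 160 = 2q_i, giving q_i = 80.
Total output Q = 240, so price P = 285 - (1/2)·240 = 165.

165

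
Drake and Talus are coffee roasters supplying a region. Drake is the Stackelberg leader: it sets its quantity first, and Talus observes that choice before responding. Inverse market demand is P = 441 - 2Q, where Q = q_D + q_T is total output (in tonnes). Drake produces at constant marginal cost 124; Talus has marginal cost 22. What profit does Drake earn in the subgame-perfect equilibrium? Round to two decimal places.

Solve by backward induction. Given q_D, the follower Talus maximises π_T = (441 - 2q_D - 2q_T)q_T - 22q_T.
Follower FOC: 419 - 2q_D - 4q_T = 0, so q_T(q_D) = (419 - 2q_D)/4.
Drake substitutes q_T(q_D) into its own profit: π_D = q_D(441 - 2q_D - (419 - 2q_D)/2) - 124q_D = (463/2 - q_D)q_D - 124q_D.
The leader's first-order condition 215/2 - 2q_D = 0 yields q_D = 215/4.
Then q_T = (419 - 2·(215/4))/4 = 623/8.
Price P = 441 - 2·(1053/8) = 711/4.
Drake's profit: (711/4 - 124)·(215/4) = 2889.0625.

2889.06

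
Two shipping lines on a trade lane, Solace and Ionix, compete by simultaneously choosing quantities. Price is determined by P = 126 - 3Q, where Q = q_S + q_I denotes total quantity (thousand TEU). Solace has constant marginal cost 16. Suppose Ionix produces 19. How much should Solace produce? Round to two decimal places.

With the rival's output fixed at 19, Solace's profit is π_S = (126 - 3·19 - 3q_S)q_S - (16q_S) = (69 - 3q_S)q_S - (16q_S).
∂π_S/∂q_S = 53 - 6q_S = 0, so q_S = 53/6.

8.83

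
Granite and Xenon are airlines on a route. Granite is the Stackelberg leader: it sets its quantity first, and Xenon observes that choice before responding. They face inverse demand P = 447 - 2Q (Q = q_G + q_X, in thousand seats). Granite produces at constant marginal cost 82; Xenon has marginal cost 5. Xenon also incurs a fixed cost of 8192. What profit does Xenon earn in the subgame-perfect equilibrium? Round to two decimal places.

2908.50

Solve by backward induction. Given q_G, the follower Xenon maximises π_X = (447 - 2q_G - 2q_X)q_X - 5q_X.
Follower FOC: 442 - 2q_G - 4q_X = 0, so q_X(q_G) = (442 - 2q_G)/4.
Granite substitutes q_X(q_G) into its own profit: π_G = q_G(447 - 2q_G - (442 - 2q_G)/2) - 82q_G = (226 - q_G)q_G - 82q_G.
The leader's first-order condition 144 - 2q_G = 0 yields q_G = 72.
Then q_X = (442 - 2·72)/4 = 149/2.
Price P = 447 - 2·(293/2) = 154.
Xenon's profit: (154 - 5)·(149/2) - 8192 = 2908.5000.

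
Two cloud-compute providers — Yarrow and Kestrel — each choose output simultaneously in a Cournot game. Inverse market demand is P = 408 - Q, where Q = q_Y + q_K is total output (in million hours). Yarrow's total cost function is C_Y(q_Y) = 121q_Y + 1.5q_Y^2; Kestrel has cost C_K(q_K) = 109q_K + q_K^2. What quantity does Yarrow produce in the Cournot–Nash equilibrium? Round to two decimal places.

Yarrow's profit: π_Y = (408 - Q)q_Y - (121q_Y + (3/2)q_Y²). Setting ∂π_Y/∂q_Y = 0: 287 - 5q_Y - (q_K) = 0.
Kestrel's first-order condition: 299 - 4q_K - (q_Y) = 0.
Rearranging gives the reaction functions q_Y = (287 - q_K)/5 and q_K = (299 - q_Y)/4.
Substituting one into the other gives q_Y = 849/19 and q_K = 1208/19.

44.68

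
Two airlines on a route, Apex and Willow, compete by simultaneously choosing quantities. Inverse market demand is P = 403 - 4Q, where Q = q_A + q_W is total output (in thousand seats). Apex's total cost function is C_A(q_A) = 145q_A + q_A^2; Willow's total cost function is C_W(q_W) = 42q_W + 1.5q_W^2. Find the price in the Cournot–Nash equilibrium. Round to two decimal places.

Apex's profit: π_A = (403 - 4Q)q_A - (145q_A + q_A²). Setting ∂π_A/∂q_A = 0: 258 - 10q_A - 4(q_W) = 0.
Willow's profit: π_W = (403 - 4Q)q_W - (42q_W + (3/2)q_W²). Setting ∂π_W/∂q_W = 0: 361 - 11q_W - 4(q_A) = 0.
Best responses: q_A = (258 - 4q_W)/10, q_W = (361 - 4q_A)/11.
Substituting one into the other gives q_A = 697/47 and q_W = 1289/47.
Total output Q = 1986/47, so price P = 403 - 4·(1986/47) = 233.9787.

233.98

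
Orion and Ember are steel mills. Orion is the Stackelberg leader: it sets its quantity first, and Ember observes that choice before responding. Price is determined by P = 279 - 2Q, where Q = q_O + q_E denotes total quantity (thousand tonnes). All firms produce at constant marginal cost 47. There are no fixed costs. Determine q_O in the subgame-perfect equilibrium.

58

The follower Ember best-responds to any q_O: π_E = (279 - 2Q)q_E - 47q_E.
∂π_E/∂q_E = 232 - 2q_O - 4q_E = 0 gives the reaction function q_E = (232 - 2q_O)/4.
Orion substitutes q_E(q_O) into its own profit: π_O = q_O(279 - 2q_O - (232 - 2q_O)/2) - 47q_O = (163 - q_O)q_O - 47q_O.
Maximising: ∂π_O/∂q_O = 116 - 2q_O = 0, giving q_O = 58.
Then q_E = (232 - 2·58)/4 = 29.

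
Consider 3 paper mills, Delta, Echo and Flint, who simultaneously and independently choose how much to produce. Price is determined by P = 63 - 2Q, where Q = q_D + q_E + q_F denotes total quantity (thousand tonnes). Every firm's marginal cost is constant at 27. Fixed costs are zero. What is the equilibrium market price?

Each firm earns π_i = (63 - 2Q)q_i - 27q_i.
Setting ∂π_i/∂q_i = 0 with rivals' quantities fixed: 36 - 4q_i - 2·Σ_{j≠i} q_j = 0.
By symmetry each firm produces the same amount; substituting Σ_{j≠i} q_j = 2q_i yields q_i = 36/8 = 9/2.
Total output Q = 27/2, so price P = 63 - 2·(27/2) = 36.

36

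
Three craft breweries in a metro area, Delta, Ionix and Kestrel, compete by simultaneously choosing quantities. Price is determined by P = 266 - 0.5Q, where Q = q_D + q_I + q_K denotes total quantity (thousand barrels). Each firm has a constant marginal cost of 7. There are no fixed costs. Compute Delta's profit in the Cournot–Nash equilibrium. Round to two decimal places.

8385.13

A representative firm's profit is π_i = q_i(266 - 0.5Q) - 7q_i.
First-order condition (treating rivals' output as given): 259 - q_i - (1/2)·Σ_{j≠i} q_j = 0.
With identical firms every q_j equals q_i, so Σ_{j≠i} q_j = 2q_i and 259 = 2q_i, giving q_i = 259/2.
Price P = 266 - (1/2)·(777/2) = 287/4.
Delta's profit: (287/4 - 7)·(259/2) = 8385.1250.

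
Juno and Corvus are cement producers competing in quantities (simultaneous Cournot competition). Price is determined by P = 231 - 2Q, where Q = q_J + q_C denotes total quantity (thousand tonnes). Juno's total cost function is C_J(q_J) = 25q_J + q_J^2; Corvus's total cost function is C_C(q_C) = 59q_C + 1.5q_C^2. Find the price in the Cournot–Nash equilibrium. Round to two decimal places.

140.58

Juno's profit: π_J = (231 - 2Q)q_J - (25q_J + q_J²). Setting ∂π_J/∂q_J = 0: 206 - 6q_J - 2(q_C) = 0.
Corvus's profit: π_C = (231 - 2Q)q_C - (59q_C + (3/2)q_C²). Setting ∂π_C/∂q_C = 0: 172 - 7q_C - 2(q_J) = 0.
Best responses: q_J = (206 - 2q_C)/6, q_C = (172 - 2q_J)/7.
Substituting one into the other gives q_J = 549/19 and q_C = 310/19.
Total output Q = 859/19, so price P = 231 - 2·(859/19) = 140.5789.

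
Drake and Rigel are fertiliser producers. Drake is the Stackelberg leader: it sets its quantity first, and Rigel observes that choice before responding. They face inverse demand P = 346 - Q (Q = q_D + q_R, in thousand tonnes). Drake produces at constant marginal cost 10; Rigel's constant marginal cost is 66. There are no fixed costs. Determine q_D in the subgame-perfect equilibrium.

Solve by backward induction. Given q_D, the follower Rigel maximises π_R = (346 - q_D - q_R)q_R - 66q_R.
Follower FOC: 280 - q_D - 2q_R = 0, so q_R(q_D) = (280 - q_D)/2.
Drake substitutes q_R(q_D) into its own profit: π_D = q_D(346 - q_D - (280 - q_D)/2) - 10q_D = (206 - (1/2)q_D)q_D - 10q_D.
Leader FOC: 196 - q_D = 0, so q_D = 196.
Then q_R = (280 - 196)/2 = 42.

196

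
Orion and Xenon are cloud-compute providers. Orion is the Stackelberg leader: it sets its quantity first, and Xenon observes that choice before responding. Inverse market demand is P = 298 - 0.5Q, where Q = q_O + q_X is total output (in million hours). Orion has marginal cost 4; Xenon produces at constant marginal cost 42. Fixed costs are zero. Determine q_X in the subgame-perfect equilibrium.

Solve by backward induction. Given q_O, the follower Xenon maximises π_X = (298 - (1/2)q_O - (1/2)q_X)q_X - 42q_X.
Follower FOC: 256 - (1/2)q_O - q_X = 0, so q_X(q_O) = (256 - (1/2)q_O).
Orion substitutes q_X(q_O) into its own profit: π_O = q_O(298 - (1/2)q_O - (256 - (1/2)q_O)/2) - 4q_O = (170 - (1/4)q_O)q_O - 4q_O.
Leader FOC: 166 - (1/2)q_O = 0, so q_O = 332.
Then q_X = (256 - (1/2)·332) = 90.

90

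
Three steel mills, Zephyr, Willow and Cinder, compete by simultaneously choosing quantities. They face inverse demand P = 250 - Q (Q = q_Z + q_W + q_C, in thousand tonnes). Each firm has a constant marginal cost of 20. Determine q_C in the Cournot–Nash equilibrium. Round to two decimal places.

A representative firm's profit is π_i = q_i(250 - Q) - 20q_i.
Setting ∂π_i/∂q_i = 0 with rivals' quantities fixed: 230 - 2q_i - Σ_{j≠i} q_j = 0.
By symmetry each firm produces the same amount; substituting Σ_{j≠i} q_j = 2q_i yields q_i = 230/4 = 115/2.

57.50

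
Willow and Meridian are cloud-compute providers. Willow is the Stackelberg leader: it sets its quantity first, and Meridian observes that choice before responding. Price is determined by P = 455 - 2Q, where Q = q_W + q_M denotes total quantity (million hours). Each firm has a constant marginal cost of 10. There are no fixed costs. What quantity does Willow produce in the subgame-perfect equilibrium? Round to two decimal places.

111.25

Solve by backward induction. Given q_W, the follower Meridian maximises π_M = (455 - 2q_W - 2q_M)q_M - 10q_M.
Follower FOC: 445 - 2q_W - 4q_M = 0, so q_M(q_W) = (445 - 2q_W)/4.
The leader anticipates this reaction. Substituting into P = 455 - 2Q gives P = 465/2 - q_W, so π_W = (465/2 - q_W)q_W - 10q_W.
Maximising: ∂π_W/∂q_W = 445/2 - 2q_W = 0, giving q_W = 445/4.
Then q_M = (445 - 2·(445/4))/4 = 445/8.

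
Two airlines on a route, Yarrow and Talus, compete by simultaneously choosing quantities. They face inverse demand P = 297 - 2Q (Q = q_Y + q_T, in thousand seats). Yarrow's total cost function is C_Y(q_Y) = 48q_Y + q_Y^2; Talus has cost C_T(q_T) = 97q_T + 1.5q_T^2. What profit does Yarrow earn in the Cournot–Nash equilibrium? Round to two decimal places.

Yarrow's profit: π_Y = (297 - 2Q)q_Y - (48q_Y + q_Y²). Setting ∂π_Y/∂q_Y = 0: 249 - 6q_Y - 2(q_T) = 0.
Talus's profit: π_T = (297 - 2Q)q_T - (97q_T + (3/2)q_T²). Setting ∂π_T/∂q_T = 0: 200 - 7q_T - 2(q_Y) = 0.
Best responses: q_Y = (249 - 2q_T)/6, q_T = (200 - 2q_Y)/7.
Substituting one into the other gives q_Y = 1343/38 and q_T = 351/19.
Price P = 297 - 2·53.8158 = 189.3684.
Yarrow's profit: 189.3684·(1343/38) - 48·(1343/38) - (1343/38)² = 3747.1932.

3747.19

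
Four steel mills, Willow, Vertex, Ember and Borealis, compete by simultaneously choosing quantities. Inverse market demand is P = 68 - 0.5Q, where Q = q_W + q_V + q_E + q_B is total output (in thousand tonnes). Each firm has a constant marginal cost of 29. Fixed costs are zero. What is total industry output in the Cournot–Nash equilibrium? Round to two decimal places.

62.40

Each firm earns π_i = (68 - 0.5Q)q_i - 29q_i.
First-order condition (treating rivals' output as given): 39 - q_i - (1/2)·Σ_{j≠i} q_j = 0.
By symmetry each firm produces the same amount; substituting Σ_{j≠i} q_j = 3q_i yields q_i = 39/(5/2) = 78/5.
Total output Q = 78/5 + 78/5 + 78/5 + 78/5 = 312/5.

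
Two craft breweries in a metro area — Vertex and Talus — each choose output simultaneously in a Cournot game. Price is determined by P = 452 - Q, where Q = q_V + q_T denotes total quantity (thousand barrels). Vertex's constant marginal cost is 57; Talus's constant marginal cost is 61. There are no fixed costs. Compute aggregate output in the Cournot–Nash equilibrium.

262

Vertex's profit: π_V = (452 - Q)q_V - (57q_V). Setting ∂π_V/∂q_V = 0: 395 - 2q_V - (q_T) = 0.
Talus's first-order condition: 391 - 2q_T - (q_V) = 0.
Best responses: q_V = (395 - q_T)/2, q_T = (391 - q_V)/2.
Solving the pair: q_V = 133, q_T = 129.
Total output Q = 133 + 129 = 262.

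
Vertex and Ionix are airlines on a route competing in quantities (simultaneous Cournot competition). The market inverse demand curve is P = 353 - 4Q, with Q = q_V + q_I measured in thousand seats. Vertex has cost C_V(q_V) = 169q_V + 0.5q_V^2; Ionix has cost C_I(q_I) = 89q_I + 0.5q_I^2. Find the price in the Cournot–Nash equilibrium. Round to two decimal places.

215.15

Vertex's profit: π_V = (353 - 4Q)q_V - (169q_V + (1/2)q_V²). Setting ∂π_V/∂q_V = 0: 184 - 9q_V - 4(q_I) = 0.
Ionix's first-order condition: 264 - 9q_I - 4(q_V) = 0.
Best responses: q_V = (184 - 4q_I)/9, q_I = (264 - 4q_V)/9.
Solving the pair: q_V = 120/13, q_I = 328/13.
Total output Q = 448/13, so price P = 353 - 4·(448/13) = 215.1538.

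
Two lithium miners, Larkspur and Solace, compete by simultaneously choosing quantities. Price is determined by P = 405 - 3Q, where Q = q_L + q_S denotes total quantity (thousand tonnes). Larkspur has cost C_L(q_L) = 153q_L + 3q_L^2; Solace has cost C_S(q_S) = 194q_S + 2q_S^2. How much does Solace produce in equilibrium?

16

Larkspur's profit: π_L = (405 - 3Q)q_L - (153q_L + 3q_L²). Setting ∂π_L/∂q_L = 0: 252 - 12q_L - 3(q_S) = 0.
Solace's profit: π_S = (405 - 3Q)q_S - (194q_S + 2q_S²). Setting ∂π_S/∂q_S = 0: 211 - 10q_S - 3(q_L) = 0.
Rearranging gives the reaction functions q_L = (252 - 3q_S)/12 and q_S = (211 - 3q_L)/10.
Solving the pair: q_L = 17, q_S = 16.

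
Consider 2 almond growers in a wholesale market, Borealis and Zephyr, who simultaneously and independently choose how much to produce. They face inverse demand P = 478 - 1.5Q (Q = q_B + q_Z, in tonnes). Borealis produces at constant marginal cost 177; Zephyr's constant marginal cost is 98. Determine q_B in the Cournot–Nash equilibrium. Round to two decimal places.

Borealis's profit: π_B = (478 - 1.5Q)q_B - (177q_B). Setting ∂π_B/∂q_B = 0: 301 - 3q_B - (3/2)(q_Z) = 0.
Zephyr's first-order condition: 380 - 3q_Z - (3/2)(q_B) = 0.
Rearranging gives the reaction functions q_B = (301 - (3/2)q_Z)/3 and q_Z = (380 - (3/2)q_B)/3.
Substituting one into the other gives q_B = 148/3 and q_Z = 102.

49.33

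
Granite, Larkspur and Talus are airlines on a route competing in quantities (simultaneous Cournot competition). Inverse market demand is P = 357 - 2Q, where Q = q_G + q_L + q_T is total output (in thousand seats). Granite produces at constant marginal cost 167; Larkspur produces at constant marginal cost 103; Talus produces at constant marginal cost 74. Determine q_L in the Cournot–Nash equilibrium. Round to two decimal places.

Granite's profit: π_G = (357 - 2Q)q_G - (167q_G). Setting ∂π_G/∂q_G = 0: 190 - 4q_G - 2(q_L + q_T) = 0.
Larkspur's profit: π_L = (357 - 2Q)q_L - (103q_L). Setting ∂π_L/∂q_L = 0: 254 - 4q_L - 2(q_G + q_T) = 0.
Talus's profit: π_T = (357 - 2Q)q_T - (74q_T). Setting ∂π_T/∂q_T = 0: 283 - 4q_T - 2(q_G + q_L) = 0.
Summing all 3 equations gives 727 − 8Q = 0, hence Q = 727/8.
Back-substituting: q_G = (190 − 727/4)/2 = 33/8, q_L = (254 − 727/4)/2 = 289/8, q_T = (283 − 727/4)/2 = 405/8.

36.13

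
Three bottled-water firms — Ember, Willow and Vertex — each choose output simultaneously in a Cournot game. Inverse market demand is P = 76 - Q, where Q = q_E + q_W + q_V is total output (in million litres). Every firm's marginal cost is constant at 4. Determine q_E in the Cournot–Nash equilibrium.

Each firm earns π_i = (76 - Q)q_i - 4q_i.
First-order condition (treating rivals' output as given): 72 - 2q_i - Σ_{j≠i} q_j = 0.
By symmetry each firm produces the same amount; substituting Σ_{j≠i} q_j = 2q_i yields q_i = 72/4 = 18.

18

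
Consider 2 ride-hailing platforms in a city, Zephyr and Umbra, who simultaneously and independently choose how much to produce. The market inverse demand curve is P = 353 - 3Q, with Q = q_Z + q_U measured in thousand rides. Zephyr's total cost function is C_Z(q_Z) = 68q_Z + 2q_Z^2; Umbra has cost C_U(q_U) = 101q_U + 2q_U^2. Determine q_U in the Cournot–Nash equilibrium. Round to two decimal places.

18.30

Zephyr's profit: π_Z = (353 - 3Q)q_Z - (68q_Z + 2q_Z²). Setting ∂π_Z/∂q_Z = 0: 285 - 10q_Z - 3(q_U) = 0.
Umbra's profit: π_U = (353 - 3Q)q_U - (101q_U + 2q_U²). Setting ∂π_U/∂q_U = 0: 252 - 10q_U - 3(q_Z) = 0.
Best responses: q_Z = (285 - 3q_U)/10, q_U = (252 - 3q_Z)/10.
Substituting one into the other gives q_Z = 23.0110 and q_U = 1665/91.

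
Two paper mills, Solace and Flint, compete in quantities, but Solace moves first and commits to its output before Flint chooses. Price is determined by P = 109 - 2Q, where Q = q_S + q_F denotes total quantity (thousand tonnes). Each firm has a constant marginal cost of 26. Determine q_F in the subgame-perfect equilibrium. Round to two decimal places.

Solve by backward induction. Given q_S, the follower Flint maximises π_F = (109 - 2q_S - 2q_F)q_F - 26q_F.
Setting the follower's marginal profit to zero, 83 - 2q_S - 4q_F = 0, i.e. q_F = (83 - 2q_S)/4.
The leader anticipates this reaction. Substituting into P = 109 - 2Q gives P = 135/2 - q_S, so π_S = (135/2 - q_S)q_S - 26q_S.
Leader FOC: 83/2 - 2q_S = 0, so q_S = 83/4.
Then q_F = (83 - 2·(83/4))/4 = 83/8.

10.38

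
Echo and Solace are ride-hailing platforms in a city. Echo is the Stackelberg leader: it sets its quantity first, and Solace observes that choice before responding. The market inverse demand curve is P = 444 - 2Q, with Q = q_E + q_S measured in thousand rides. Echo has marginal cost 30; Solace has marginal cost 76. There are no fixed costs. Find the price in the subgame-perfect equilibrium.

145

Solve by backward induction. Given q_E, the follower Solace maximises π_S = (444 - 2q_E - 2q_S)q_S - 76q_S.
∂π_S/∂q_S = 368 - 2q_E - 4q_S = 0 gives the reaction function q_S = (368 - 2q_E)/4.
The leader anticipates this reaction. Substituting into P = 444 - 2Q gives P = 260 - q_E, so π_E = (260 - q_E)q_E - 30q_E.
Maximising: ∂π_E/∂q_E = 230 - 2q_E = 0, giving q_E = 115.
Then q_S = (368 - 2·115)/4 = 69/2.
Total output Q = 299/2, so price P = 444 - 2·(299/2) = 145.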